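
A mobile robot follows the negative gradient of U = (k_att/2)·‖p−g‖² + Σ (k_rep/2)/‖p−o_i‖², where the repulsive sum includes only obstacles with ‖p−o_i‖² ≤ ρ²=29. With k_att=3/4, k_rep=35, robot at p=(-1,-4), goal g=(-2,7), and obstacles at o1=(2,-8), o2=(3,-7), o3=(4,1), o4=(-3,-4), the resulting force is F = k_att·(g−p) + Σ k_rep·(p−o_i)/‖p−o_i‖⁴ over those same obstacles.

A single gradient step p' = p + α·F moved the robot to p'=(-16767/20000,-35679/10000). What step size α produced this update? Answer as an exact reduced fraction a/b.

F_att = 3/4·(g−p) = 3/4·(-1,11) = (-0.7500,8.2500)
o1: d²=25 ≤ ρ²=29; F_rep = 35·(-3,4)/25² = (-0.1680,0.2240)
o2: d²=25 ≤ ρ²=29; F_rep = 35·(-4,3)/25² = (-0.2240,0.1680)
o3: d²=50 > ρ²=29 → inactive
o4: d²=4 ≤ ρ²=29; F_rep = 35·(2,0)/4² = (4.3750,0.0000)
F = F_att + ΣF_rep = (3.2330,8.6420)
Δp = p'−p = (0.1616,0.4321); α = Δx/Fx = (3233/20000) / (3233/1000) = 1/20
check: Δy/Fy = (4321/10000) / (4321/500) = 1/20 ✓

α = 1/20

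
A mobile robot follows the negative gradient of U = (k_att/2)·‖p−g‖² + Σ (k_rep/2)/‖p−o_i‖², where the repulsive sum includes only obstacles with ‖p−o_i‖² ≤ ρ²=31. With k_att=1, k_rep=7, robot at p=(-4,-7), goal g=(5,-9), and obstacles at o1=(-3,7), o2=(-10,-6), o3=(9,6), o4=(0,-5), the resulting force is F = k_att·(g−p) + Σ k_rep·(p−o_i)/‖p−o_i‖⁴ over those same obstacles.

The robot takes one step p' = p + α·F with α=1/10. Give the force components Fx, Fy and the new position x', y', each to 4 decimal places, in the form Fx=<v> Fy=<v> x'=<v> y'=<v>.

F_att = 1·(g−p) = 1·(9,-2) = (9.0000,-2.0000)
o1: d²=197 > ρ²=31 → inactive
o2: d²=37 > ρ²=31 → inactive
o3: d²=338 > ρ²=31 → inactive
o4: d²=20 ≤ ρ²=31; F_rep = 7·(-4,-2)/20² = (-0.0700,-0.0350)
F = F_att + ΣF_rep = (8.9300,-2.0350)
p' = p + 1/10·F = (-3.1070,-7.2035)

Fx=8.9300 Fy=-2.0350 x'=-3.1070 y'=-7.2035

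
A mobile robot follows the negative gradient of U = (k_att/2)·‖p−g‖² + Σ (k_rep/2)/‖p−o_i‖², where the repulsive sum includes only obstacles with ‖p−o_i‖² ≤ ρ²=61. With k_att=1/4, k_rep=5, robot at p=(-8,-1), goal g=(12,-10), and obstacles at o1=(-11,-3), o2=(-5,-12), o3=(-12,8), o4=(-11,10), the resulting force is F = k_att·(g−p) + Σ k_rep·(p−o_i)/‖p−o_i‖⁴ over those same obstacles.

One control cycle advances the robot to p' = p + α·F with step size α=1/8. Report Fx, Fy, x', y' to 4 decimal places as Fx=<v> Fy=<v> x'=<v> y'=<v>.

F_att = 1/4·(g−p) = 1/4·(20,-9) = (5.0000,-2.2500)
o1: d²=13 ≤ ρ²=61; F_rep = 5·(3,2)/13² = (0.0888,0.0592)
o2: d²=130 > ρ²=61 → inactive
o3: d²=97 > ρ²=61 → inactive
o4: d²=130 > ρ²=61 → inactive
F = F_att + ΣF_rep = (5.0888,-2.1908)
p' = p + 1/8·F = (-7.3639,-1.2739)

Fx=5.0888 Fy=-2.1908 x'=-7.3639 y'=-1.2739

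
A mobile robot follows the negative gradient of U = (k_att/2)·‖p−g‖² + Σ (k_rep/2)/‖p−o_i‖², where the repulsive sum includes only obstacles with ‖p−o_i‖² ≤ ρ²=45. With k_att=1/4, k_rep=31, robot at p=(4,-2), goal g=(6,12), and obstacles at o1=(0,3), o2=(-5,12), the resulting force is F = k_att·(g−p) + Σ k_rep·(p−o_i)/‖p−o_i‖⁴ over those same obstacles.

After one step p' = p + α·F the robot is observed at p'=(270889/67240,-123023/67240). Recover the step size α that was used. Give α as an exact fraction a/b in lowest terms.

F_att = 1/4·(g−p) = 1/4·(2,14) = (0.5000,3.5000)
o1: d²=41 ≤ ρ²=45; F_rep = 31·(4,-5)/41² = (0.0738,-0.0922)
o2: d²=277 > ρ²=45 → inactive
F = F_att + ΣF_rep = (0.5738,3.4078)
Δp = p'−p = (0.0287,0.1704); α = Δx/Fx = (1929/67240) / (1929/3362) = 1/20
check: Δy/Fy = (11457/67240) / (11457/3362) = 1/20 ✓

α = 1/20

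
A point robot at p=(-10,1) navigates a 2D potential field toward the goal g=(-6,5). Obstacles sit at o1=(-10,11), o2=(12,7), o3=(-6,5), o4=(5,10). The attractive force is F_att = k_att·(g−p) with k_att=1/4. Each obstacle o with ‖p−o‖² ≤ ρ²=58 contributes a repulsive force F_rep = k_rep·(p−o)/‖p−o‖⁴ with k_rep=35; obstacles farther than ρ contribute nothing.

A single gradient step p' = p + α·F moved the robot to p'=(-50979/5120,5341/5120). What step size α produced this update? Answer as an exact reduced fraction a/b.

F_att = 1/4·(g−p) = 1/4·(4,4) = (1.0000,1.0000)
o1: d²=100 > ρ²=58 → inactive
o2: d²=520 > ρ²=58 → inactive
o3: d²=32 ≤ ρ²=58; F_rep = 35·(-4,-4)/32² = (-0.1367,-0.1367)
o4: d²=306 > ρ²=58 → inactive
F = F_att + ΣF_rep = (0.8633,0.8633)
Δp = p'−p = (0.0432,0.0432); α = Δx/Fx = (221/5120) / (221/256) = 1/20
check: Δy/Fy = (221/5120) / (221/256) = 1/20 ✓

α = 1/20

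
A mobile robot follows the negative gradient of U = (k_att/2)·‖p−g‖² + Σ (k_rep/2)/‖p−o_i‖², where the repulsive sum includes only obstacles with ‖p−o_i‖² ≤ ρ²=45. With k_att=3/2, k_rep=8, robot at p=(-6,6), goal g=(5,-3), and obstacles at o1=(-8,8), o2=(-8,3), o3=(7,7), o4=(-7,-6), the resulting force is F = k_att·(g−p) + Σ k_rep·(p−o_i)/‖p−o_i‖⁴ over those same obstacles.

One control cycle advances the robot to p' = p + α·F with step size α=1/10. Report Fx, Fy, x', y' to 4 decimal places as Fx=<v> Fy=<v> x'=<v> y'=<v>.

F_att = 3/2·(g−p) = 3/2·(11,-9) = (16.5000,-13.5000)
o1: d²=8 ≤ ρ²=45; F_rep = 8·(2,-2)/8² = (0.2500,-0.2500)
o2: d²=13 ≤ ρ²=45; F_rep = 8·(2,3)/13² = (0.0947,0.1420)
o3: d²=170 > ρ²=45 → inactive
o4: d²=145 > ρ²=45 → inactive
F = F_att + ΣF_rep = (16.8447,-13.6080)
p' = p + 1/10·F = (-4.3155,4.6392)

Fx=16.8447 Fy=-13.6080 x'=-4.3155 y'=4.6392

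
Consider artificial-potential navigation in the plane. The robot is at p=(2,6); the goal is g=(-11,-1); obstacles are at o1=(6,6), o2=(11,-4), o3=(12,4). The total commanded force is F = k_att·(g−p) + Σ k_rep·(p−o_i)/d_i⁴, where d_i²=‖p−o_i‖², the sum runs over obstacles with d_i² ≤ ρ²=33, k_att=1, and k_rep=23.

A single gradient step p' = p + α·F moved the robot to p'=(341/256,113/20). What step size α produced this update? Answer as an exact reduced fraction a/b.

F_att = 1·(g−p) = 1·(-13,-7) = (-13.0000,-7.0000)
o1: d²=16 ≤ ρ²=33; F_rep = 23·(-4,0)/16² = (-0.3594,0.0000)
o2: d²=181 > ρ²=33 → inactive
o3: d²=104 > ρ²=33 → inactive
F = F_att + ΣF_rep = (-13.3594,-7.0000)
Δp = p'−p = (-0.6680,-0.3500); α = Δx/Fx = (-171/256) / (-855/64) = 1/20
check: Δy/Fy = (-7/20) / (-7) = 1/20 ✓

α = 1/20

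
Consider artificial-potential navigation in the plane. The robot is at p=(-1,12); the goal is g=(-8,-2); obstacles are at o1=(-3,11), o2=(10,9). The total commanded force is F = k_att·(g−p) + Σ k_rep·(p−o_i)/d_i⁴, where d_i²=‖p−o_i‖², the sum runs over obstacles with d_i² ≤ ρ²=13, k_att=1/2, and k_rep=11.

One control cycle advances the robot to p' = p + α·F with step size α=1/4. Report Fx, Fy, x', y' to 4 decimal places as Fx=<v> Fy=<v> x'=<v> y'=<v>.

Fx=-2.6200 Fy=-6.5600 x'=-1.6550 y'=10.3600

F_att = 1/2·(g−p) = 1/2·(-7,-14) = (-3.5000,-7.0000)
o1: d²=5 ≤ ρ²=13; F_rep = 11·(2,1)/5² = (0.8800,0.4400)
o2: d²=130 > ρ²=13 → inactive
F = F_att + ΣF_rep = (-2.6200,-6.5600)
p' = p + 1/4·F = (-1.6550,10.3600)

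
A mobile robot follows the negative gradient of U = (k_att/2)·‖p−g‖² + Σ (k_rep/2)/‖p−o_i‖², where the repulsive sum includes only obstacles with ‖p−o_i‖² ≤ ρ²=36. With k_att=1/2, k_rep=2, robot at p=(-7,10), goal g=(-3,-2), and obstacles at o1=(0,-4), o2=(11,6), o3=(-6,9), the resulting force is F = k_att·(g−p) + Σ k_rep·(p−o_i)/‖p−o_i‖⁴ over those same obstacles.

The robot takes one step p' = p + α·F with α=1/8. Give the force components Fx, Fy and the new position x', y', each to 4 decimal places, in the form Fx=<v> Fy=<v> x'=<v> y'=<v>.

Fx=1.5000 Fy=-5.5000 x'=-6.8125 y'=9.3125

F_att = 1/2·(g−p) = 1/2·(4,-12) = (2.0000,-6.0000)
o1: d²=245 > ρ²=36 → inactive
o2: d²=340 > ρ²=36 → inactive
o3: d²=2 ≤ ρ²=36; F_rep = 2·(-1,1)/2² = (-0.5000,0.5000)
F = F_att + ΣF_rep = (1.5000,-5.5000)
p' = p + 1/8·F = (-6.8125,9.3125)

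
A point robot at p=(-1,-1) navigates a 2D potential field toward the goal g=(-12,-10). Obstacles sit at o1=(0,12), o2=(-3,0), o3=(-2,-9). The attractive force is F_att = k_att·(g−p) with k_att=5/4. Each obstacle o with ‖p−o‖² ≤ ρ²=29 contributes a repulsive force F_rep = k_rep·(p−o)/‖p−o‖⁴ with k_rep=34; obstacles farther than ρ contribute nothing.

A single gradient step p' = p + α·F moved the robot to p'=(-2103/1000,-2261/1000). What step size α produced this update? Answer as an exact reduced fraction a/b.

F_att = 5/4·(g−p) = 5/4·(-11,-9) = (-13.7500,-11.2500)
o1: d²=170 > ρ²=29 → inactive
o2: d²=5 ≤ ρ²=29; F_rep = 34·(2,-1)/5² = (2.7200,-1.3600)
o3: d²=65 > ρ²=29 → inactive
F = F_att + ΣF_rep = (-11.0300,-12.6100)
Δp = p'−p = (-1.1030,-1.2610); α = Δx/Fx = (-1103/1000) / (-1103/100) = 1/10
check: Δy/Fy = (-1261/1000) / (-1261/100) = 1/10 ✓

α = 1/10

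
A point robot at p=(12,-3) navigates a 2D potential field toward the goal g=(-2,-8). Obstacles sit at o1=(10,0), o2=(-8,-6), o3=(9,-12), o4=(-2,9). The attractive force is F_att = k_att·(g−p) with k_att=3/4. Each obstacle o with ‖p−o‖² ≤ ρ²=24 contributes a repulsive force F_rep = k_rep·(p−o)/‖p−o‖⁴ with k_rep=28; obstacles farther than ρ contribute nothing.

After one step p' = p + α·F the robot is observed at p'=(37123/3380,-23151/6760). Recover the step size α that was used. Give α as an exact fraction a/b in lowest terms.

α = 1/10

F_att = 3/4·(g−p) = 3/4·(-14,-5) = (-10.5000,-3.7500)
o1: d²=13 ≤ ρ²=24; F_rep = 28·(2,-3)/13² = (0.3314,-0.4970)
o2: d²=409 > ρ²=24 → inactive
o3: d²=90 > ρ²=24 → inactive
o4: d²=340 > ρ²=24 → inactive
F = F_att + ΣF_rep = (-10.1686,-4.2470)
Δp = p'−p = (-1.0169,-0.4247); α = Δx/Fx = (-3437/3380) / (-3437/338) = 1/10
check: Δy/Fy = (-2871/6760) / (-2871/676) = 1/10 ✓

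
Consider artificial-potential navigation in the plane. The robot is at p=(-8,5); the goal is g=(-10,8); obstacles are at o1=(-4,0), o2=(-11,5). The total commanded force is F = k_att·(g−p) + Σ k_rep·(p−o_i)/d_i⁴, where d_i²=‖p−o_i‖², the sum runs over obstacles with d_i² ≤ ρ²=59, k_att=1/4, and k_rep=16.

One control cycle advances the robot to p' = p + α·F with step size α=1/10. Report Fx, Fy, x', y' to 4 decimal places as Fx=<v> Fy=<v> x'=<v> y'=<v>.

F_att = 1/4·(g−p) = 1/4·(-2,3) = (-0.5000,0.7500)
o1: d²=41 ≤ ρ²=59; F_rep = 16·(-4,5)/41² = (-0.0381,0.0476)
o2: d²=9 ≤ ρ²=59; F_rep = 16·(3,0)/9² = (0.5926,0.0000)
F = F_att + ΣF_rep = (0.0545,0.7976)
p' = p + 1/10·F = (-7.9945,5.0798)

Fx=0.0545 Fy=0.7976 x'=-7.9945 y'=5.0798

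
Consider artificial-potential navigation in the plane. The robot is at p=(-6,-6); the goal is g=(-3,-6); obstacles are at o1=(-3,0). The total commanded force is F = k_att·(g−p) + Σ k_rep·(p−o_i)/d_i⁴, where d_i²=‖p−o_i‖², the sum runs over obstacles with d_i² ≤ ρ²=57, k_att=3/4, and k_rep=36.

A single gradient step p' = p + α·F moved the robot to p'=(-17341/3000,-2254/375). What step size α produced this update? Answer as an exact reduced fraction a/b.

F_att = 3/4·(g−p) = 3/4·(3,0) = (2.2500,0.0000)
o1: d²=45 ≤ ρ²=57; F_rep = 36·(-3,-6)/45² = (-0.0533,-0.1067)
F = F_att + ΣF_rep = (2.1967,-0.1067)
Δp = p'−p = (0.2197,-0.0107); α = Δx/Fx = (659/3000) / (659/300) = 1/10
check: Δy/Fy = (-4/375) / (-8/75) = 1/10 ✓

α = 1/10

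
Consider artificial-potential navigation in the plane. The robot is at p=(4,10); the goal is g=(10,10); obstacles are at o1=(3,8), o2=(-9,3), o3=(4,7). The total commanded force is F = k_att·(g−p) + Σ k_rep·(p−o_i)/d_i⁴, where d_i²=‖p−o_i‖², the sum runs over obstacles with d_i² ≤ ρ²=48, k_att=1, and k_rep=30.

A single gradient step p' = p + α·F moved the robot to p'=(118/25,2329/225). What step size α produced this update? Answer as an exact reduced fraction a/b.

α = 1/10

F_att = 1·(g−p) = 1·(6,0) = (6.0000,0.0000)
o1: d²=5 ≤ ρ²=48; F_rep = 30·(1,2)/5² = (1.2000,2.4000)
o2: d²=218 > ρ²=48 → inactive
o3: d²=9 ≤ ρ²=48; F_rep = 30·(0,3)/9² = (0.0000,1.1111)
F = F_att + ΣF_rep = (7.2000,3.5111)
Δp = p'−p = (0.7200,0.3511); α = Δx/Fx = (18/25) / (36/5) = 1/10
check: Δy/Fy = (79/225) / (158/45) = 1/10 ✓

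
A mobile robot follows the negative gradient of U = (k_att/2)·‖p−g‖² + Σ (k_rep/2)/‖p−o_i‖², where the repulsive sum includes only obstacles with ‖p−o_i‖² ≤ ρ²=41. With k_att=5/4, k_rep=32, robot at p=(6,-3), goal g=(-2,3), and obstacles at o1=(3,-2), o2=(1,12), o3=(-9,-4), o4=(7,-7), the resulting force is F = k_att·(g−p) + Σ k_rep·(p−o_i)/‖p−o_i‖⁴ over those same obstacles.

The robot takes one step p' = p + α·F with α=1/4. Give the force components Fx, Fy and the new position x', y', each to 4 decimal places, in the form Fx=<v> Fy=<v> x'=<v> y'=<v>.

F_att = 5/4·(g−p) = 5/4·(-8,6) = (-10.0000,7.5000)
o1: d²=10 ≤ ρ²=41; F_rep = 32·(3,-1)/10² = (0.9600,-0.3200)
o2: d²=250 > ρ²=41 → inactive
o3: d²=226 > ρ²=41 → inactive
o4: d²=17 ≤ ρ²=41; F_rep = 32·(-1,4)/17² = (-0.1107,0.4429)
F = F_att + ΣF_rep = (-9.1507,7.6229)
p' = p + 1/4·F = (3.7123,-1.0943)

Fx=-9.1507 Fy=7.6229 x'=3.7123 y'=-1.0943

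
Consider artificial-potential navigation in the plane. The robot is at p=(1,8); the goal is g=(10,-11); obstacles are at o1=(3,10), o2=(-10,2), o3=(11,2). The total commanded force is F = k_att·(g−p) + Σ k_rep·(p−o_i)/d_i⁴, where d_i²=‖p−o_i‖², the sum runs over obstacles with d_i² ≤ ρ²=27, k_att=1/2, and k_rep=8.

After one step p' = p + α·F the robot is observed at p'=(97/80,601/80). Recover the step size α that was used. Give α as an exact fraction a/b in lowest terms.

F_att = 1/2·(g−p) = 1/2·(9,-19) = (4.5000,-9.5000)
o1: d²=8 ≤ ρ²=27; F_rep = 8·(-2,-2)/8² = (-0.2500,-0.2500)
o2: d²=157 > ρ²=27 → inactive
o3: d²=136 > ρ²=27 → inactive
F = F_att + ΣF_rep = (4.2500,-9.7500)
Δp = p'−p = (0.2125,-0.4875); α = Δx/Fx = (17/80) / (17/4) = 1/20
check: Δy/Fy = (-39/80) / (-39/4) = 1/20 ✓

α = 1/20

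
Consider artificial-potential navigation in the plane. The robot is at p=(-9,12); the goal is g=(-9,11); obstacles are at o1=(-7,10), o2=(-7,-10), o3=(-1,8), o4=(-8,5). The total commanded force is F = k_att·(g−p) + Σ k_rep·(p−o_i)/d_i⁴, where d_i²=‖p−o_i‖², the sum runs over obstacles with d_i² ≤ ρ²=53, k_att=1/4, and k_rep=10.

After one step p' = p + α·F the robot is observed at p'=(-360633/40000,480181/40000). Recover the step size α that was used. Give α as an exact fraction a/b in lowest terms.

F_att = 1/4·(g−p) = 1/4·(0,-1) = (0.0000,-0.2500)
o1: d²=8 ≤ ρ²=53; F_rep = 10·(-2,2)/8² = (-0.3125,0.3125)
o2: d²=488 > ρ²=53 → inactive
o3: d²=80 > ρ²=53 → inactive
o4: d²=50 ≤ ρ²=53; F_rep = 10·(-1,7)/50² = (-0.0040,0.0280)
F = F_att + ΣF_rep = (-0.3165,0.0905)
Δp = p'−p = (-0.0158,0.0045); α = Δx/Fx = (-633/40000) / (-633/2000) = 1/20
check: Δy/Fy = (181/40000) / (181/2000) = 1/20 ✓

α = 1/20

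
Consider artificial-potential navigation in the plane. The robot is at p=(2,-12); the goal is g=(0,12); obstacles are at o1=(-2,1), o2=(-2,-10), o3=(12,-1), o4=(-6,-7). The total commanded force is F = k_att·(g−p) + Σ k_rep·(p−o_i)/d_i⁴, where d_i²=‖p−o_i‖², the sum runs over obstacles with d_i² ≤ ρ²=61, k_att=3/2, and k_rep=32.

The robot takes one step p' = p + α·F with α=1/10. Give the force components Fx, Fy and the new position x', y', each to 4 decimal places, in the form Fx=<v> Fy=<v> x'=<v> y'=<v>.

Fx=-2.6800 Fy=35.8400 x'=1.7320 y'=-8.4160

F_att = 3/2·(g−p) = 3/2·(-2,24) = (-3.0000,36.0000)
o1: d²=185 > ρ²=61 → inactive
o2: d²=20 ≤ ρ²=61; F_rep = 32·(4,-2)/20² = (0.3200,-0.1600)
o3: d²=221 > ρ²=61 → inactive
o4: d²=89 > ρ²=61 → inactive
F = F_att + ΣF_rep = (-2.6800,35.8400)
p' = p + 1/10·F = (1.7320,-8.4160)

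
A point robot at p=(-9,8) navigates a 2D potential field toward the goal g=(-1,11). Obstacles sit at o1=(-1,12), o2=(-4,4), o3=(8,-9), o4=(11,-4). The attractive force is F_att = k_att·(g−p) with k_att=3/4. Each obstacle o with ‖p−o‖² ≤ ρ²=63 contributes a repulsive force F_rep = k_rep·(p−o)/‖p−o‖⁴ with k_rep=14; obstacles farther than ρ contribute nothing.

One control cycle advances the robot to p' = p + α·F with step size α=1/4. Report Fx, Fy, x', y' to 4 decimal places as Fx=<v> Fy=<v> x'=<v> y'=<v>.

Fx=5.9584 Fy=2.2833 x'=-7.5104 y'=8.5708

F_att = 3/4·(g−p) = 3/4·(8,3) = (6.0000,2.2500)
o1: d²=80 > ρ²=63 → inactive
o2: d²=41 ≤ ρ²=63; F_rep = 14·(-5,4)/41² = (-0.0416,0.0333)
o3: d²=578 > ρ²=63 → inactive
o4: d²=544 > ρ²=63 → inactive
F = F_att + ΣF_rep = (5.9584,2.2833)
p' = p + 1/4·F = (-7.5104,8.5708)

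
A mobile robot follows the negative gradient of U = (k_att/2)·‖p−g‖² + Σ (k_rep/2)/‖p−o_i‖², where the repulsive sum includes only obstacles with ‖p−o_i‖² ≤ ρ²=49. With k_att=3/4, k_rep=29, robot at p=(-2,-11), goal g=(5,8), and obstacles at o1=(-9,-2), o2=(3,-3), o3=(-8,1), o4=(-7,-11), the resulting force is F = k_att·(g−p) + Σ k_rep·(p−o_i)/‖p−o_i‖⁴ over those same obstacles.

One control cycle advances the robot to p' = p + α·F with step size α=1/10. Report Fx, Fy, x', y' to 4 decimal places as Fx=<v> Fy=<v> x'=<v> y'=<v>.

F_att = 3/4·(g−p) = 3/4·(7,19) = (5.2500,14.2500)
o1: d²=130 > ρ²=49 → inactive
o2: d²=89 > ρ²=49 → inactive
o3: d²=180 > ρ²=49 → inactive
o4: d²=25 ≤ ρ²=49; F_rep = 29·(5,0)/25² = (0.2320,0.0000)
F = F_att + ΣF_rep = (5.4820,14.2500)
p' = p + 1/10·F = (-1.4518,-9.5750)

Fx=5.4820 Fy=14.2500 x'=-1.4518 y'=-9.5750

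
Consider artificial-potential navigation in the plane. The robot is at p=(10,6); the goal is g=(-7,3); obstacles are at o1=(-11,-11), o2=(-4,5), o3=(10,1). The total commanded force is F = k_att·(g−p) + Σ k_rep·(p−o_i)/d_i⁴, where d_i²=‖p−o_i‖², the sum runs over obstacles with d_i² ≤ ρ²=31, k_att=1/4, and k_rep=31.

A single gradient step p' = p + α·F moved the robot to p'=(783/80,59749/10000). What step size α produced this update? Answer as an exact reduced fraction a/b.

α = 1/20

F_att = 1/4·(g−p) = 1/4·(-17,-3) = (-4.2500,-0.7500)
o1: d²=730 > ρ²=31 → inactive
o2: d²=197 > ρ²=31 → inactive
o3: d²=25 ≤ ρ²=31; F_rep = 31·(0,5)/25² = (0.0000,0.2480)
F = F_att + ΣF_rep = (-4.2500,-0.5020)
Δp = p'−p = (-0.2125,-0.0251); α = Δx/Fx = (-17/80) / (-17/4) = 1/20
check: Δy/Fy = (-251/10000) / (-251/500) = 1/20 ✓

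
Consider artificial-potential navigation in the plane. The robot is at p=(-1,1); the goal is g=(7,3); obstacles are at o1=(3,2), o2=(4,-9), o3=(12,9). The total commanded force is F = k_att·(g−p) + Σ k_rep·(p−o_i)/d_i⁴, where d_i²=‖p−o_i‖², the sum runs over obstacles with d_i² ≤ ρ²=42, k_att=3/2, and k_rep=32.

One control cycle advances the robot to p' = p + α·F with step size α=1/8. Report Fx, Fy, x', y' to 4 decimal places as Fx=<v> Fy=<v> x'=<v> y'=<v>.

Fx=11.5571 Fy=2.8893 x'=0.4446 y'=1.3612

F_att = 3/2·(g−p) = 3/2·(8,2) = (12.0000,3.0000)
o1: d²=17 ≤ ρ²=42; F_rep = 32·(-4,-1)/17² = (-0.4429,-0.1107)
o2: d²=125 > ρ²=42 → inactive
o3: d²=233 > ρ²=42 → inactive
F = F_att + ΣF_rep = (11.5571,2.8893)
p' = p + 1/8·F = (0.4446,1.3612)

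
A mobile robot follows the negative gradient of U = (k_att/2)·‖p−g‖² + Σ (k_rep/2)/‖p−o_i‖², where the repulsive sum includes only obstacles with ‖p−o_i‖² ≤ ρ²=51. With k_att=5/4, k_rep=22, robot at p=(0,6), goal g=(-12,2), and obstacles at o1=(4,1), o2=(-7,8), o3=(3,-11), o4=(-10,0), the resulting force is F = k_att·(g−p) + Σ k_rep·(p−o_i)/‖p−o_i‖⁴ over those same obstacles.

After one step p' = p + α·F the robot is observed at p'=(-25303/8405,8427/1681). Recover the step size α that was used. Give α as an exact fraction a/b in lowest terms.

α = 1/5

F_att = 5/4·(g−p) = 5/4·(-12,-4) = (-15.0000,-5.0000)
o1: d²=41 ≤ ρ²=51; F_rep = 22·(-4,5)/41² = (-0.0523,0.0654)
o2: d²=53 > ρ²=51 → inactive
o3: d²=298 > ρ²=51 → inactive
o4: d²=136 > ρ²=51 → inactive
F = F_att + ΣF_rep = (-15.0523,-4.9346)
Δp = p'−p = (-3.0105,-0.9869); α = Δx/Fx = (-25303/8405) / (-25303/1681) = 1/5
check: Δy/Fy = (-1659/1681) / (-8295/1681) = 1/5 ✓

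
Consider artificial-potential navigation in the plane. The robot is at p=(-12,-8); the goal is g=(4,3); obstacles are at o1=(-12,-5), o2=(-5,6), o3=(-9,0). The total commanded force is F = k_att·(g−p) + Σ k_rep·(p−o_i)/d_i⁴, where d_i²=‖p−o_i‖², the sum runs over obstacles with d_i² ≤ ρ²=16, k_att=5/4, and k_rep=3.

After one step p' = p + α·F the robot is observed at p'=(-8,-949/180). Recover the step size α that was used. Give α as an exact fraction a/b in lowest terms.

α = 1/5

F_att = 5/4·(g−p) = 5/4·(16,11) = (20.0000,13.7500)
o1: d²=9 ≤ ρ²=16; F_rep = 3·(0,-3)/9² = (0.0000,-0.1111)
o2: d²=245 > ρ²=16 → inactive
o3: d²=73 > ρ²=16 → inactive
F = F_att + ΣF_rep = (20.0000,13.6389)
Δp = p'−p = (4.0000,2.7278); α = Δx/Fx = (4) / (20) = 1/5
check: Δy/Fy = (491/180) / (491/36) = 1/5 ✓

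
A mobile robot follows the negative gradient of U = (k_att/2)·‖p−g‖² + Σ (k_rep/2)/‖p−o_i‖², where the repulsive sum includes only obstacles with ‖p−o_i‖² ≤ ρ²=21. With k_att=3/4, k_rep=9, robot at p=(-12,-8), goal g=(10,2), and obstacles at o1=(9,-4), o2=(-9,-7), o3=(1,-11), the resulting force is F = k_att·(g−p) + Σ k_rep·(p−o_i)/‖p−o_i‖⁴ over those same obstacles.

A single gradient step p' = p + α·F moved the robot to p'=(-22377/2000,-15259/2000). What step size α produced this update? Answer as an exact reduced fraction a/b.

α = 1/20

F_att = 3/4·(g−p) = 3/4·(22,10) = (16.5000,7.5000)
o1: d²=457 > ρ²=21 → inactive
o2: d²=10 ≤ ρ²=21; F_rep = 9·(-3,-1)/10² = (-0.2700,-0.0900)
o3: d²=178 > ρ²=21 → inactive
F = F_att + ΣF_rep = (16.2300,7.4100)
Δp = p'−p = (0.8115,0.3705); α = Δx/Fx = (1623/2000) / (1623/100) = 1/20
check: Δy/Fy = (741/2000) / (741/100) = 1/20 ✓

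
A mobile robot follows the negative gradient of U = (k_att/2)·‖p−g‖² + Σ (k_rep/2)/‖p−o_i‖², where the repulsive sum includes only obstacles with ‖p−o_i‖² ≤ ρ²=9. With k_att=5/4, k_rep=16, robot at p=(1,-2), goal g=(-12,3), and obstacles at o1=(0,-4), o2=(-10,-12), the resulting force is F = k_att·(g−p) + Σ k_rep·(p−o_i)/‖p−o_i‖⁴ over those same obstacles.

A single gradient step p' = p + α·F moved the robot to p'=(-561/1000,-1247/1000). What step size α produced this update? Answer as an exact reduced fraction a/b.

α = 1/10

F_att = 5/4·(g−p) = 5/4·(-13,5) = (-16.2500,6.2500)
o1: d²=5 ≤ ρ²=9; F_rep = 16·(1,2)/5² = (0.6400,1.2800)
o2: d²=221 > ρ²=9 → inactive
F = F_att + ΣF_rep = (-15.6100,7.5300)
Δp = p'−p = (-1.5610,0.7530); α = Δx/Fx = (-1561/1000) / (-1561/100) = 1/10
check: Δy/Fy = (753/1000) / (753/100) = 1/10 ✓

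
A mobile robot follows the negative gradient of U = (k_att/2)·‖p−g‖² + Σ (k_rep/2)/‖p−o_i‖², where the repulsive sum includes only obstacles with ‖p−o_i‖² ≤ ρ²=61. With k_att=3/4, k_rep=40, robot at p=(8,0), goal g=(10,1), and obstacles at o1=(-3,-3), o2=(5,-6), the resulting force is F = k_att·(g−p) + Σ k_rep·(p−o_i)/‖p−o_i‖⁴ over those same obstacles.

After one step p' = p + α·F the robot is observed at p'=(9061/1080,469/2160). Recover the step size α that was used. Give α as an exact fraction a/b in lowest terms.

α = 1/4

F_att = 3/4·(g−p) = 3/4·(2,1) = (1.5000,0.7500)
o1: d²=130 > ρ²=61 → inactive
o2: d²=45 ≤ ρ²=61; F_rep = 40·(3,6)/45² = (0.0593,0.1185)
F = F_att + ΣF_rep = (1.5593,0.8685)
Δp = p'−p = (0.3898,0.2171); α = Δx/Fx = (421/1080) / (421/270) = 1/4
check: Δy/Fy = (469/2160) / (469/540) = 1/4 ✓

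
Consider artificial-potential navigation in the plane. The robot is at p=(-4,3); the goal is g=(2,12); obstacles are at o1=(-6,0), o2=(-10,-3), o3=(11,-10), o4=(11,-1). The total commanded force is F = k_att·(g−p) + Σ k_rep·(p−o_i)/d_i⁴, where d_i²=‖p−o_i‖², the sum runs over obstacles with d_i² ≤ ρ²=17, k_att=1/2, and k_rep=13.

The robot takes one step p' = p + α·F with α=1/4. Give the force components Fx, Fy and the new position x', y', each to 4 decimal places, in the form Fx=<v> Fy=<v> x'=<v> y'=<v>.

F_att = 1/2·(g−p) = 1/2·(6,9) = (3.0000,4.5000)
o1: d²=13 ≤ ρ²=17; F_rep = 13·(2,3)/13² = (0.1538,0.2308)
o2: d²=72 > ρ²=17 → inactive
o3: d²=394 > ρ²=17 → inactive
o4: d²=241 > ρ²=17 → inactive
F = F_att + ΣF_rep = (3.1538,4.7308)
p' = p + 1/4·F = (-3.2115,4.1827)

Fx=3.1538 Fy=4.7308 x'=-3.2115 y'=4.1827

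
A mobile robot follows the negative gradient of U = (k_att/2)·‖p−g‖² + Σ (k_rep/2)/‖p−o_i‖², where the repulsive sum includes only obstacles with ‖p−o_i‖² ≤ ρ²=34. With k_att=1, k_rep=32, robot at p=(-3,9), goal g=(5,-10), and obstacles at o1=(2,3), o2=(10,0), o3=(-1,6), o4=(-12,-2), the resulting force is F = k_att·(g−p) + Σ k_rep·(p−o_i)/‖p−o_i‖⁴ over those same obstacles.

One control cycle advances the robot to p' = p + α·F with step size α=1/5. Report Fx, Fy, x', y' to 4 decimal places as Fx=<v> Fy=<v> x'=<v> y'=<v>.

F_att = 1·(g−p) = 1·(8,-19) = (8.0000,-19.0000)
o1: d²=61 > ρ²=34 → inactive
o2: d²=250 > ρ²=34 → inactive
o3: d²=13 ≤ ρ²=34; F_rep = 32·(-2,3)/13² = (-0.3787,0.5680)
o4: d²=202 > ρ²=34 → inactive
F = F_att + ΣF_rep = (7.6213,-18.4320)
p' = p + 1/5·F = (-1.4757,5.3136)

Fx=7.6213 Fy=-18.4320 x'=-1.4757 y'=5.3136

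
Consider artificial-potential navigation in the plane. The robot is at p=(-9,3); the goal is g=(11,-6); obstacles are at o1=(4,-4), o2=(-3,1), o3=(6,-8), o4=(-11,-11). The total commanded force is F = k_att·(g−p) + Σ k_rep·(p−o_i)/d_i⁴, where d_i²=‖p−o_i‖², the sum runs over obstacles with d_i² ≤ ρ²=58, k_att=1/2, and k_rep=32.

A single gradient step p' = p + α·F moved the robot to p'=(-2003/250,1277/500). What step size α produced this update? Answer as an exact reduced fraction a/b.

F_att = 1/2·(g−p) = 1/2·(20,-9) = (10.0000,-4.5000)
o1: d²=218 > ρ²=58 → inactive
o2: d²=40 ≤ ρ²=58; F_rep = 32·(-6,2)/40² = (-0.1200,0.0400)
o3: d²=346 > ρ²=58 → inactive
o4: d²=200 > ρ²=58 → inactive
F = F_att + ΣF_rep = (9.8800,-4.4600)
Δp = p'−p = (0.9880,-0.4460); α = Δx/Fx = (247/250) / (247/25) = 1/10
check: Δy/Fy = (-223/500) / (-223/50) = 1/10 ✓

α = 1/10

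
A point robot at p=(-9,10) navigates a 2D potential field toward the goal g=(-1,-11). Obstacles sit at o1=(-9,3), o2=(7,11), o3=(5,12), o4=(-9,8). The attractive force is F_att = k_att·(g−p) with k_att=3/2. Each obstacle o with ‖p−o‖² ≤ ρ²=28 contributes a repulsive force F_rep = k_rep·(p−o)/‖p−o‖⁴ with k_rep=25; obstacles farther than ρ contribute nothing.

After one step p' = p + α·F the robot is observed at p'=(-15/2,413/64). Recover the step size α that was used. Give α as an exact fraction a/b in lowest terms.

F_att = 3/2·(g−p) = 3/2·(8,-21) = (12.0000,-31.5000)
o1: d²=49 > ρ²=28 → inactive
o2: d²=257 > ρ²=28 → inactive
o3: d²=200 > ρ²=28 → inactive
o4: d²=4 ≤ ρ²=28; F_rep = 25·(0,2)/4² = (0.0000,3.1250)
F = F_att + ΣF_rep = (12.0000,-28.3750)
Δp = p'−p = (1.5000,-3.5469); α = Δx/Fx = (3/2) / (12) = 1/8
check: Δy/Fy = (-227/64) / (-227/8) = 1/8 ✓

α = 1/8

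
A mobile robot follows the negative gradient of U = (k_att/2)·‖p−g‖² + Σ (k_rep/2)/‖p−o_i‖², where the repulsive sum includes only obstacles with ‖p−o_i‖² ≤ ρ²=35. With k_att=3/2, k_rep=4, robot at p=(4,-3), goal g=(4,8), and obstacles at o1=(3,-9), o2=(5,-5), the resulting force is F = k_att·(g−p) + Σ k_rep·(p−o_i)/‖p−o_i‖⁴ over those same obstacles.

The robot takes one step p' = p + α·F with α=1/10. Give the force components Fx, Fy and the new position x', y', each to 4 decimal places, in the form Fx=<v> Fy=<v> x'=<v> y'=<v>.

Fx=-0.1600 Fy=16.8200 x'=3.9840 y'=-1.3180

F_att = 3/2·(g−p) = 3/2·(0,11) = (0.0000,16.5000)
o1: d²=37 > ρ²=35 → inactive
o2: d²=5 ≤ ρ²=35; F_rep = 4·(-1,2)/5² = (-0.1600,0.3200)
F = F_att + ΣF_rep = (-0.1600,16.8200)
p' = p + 1/10·F = (3.9840,-1.3180)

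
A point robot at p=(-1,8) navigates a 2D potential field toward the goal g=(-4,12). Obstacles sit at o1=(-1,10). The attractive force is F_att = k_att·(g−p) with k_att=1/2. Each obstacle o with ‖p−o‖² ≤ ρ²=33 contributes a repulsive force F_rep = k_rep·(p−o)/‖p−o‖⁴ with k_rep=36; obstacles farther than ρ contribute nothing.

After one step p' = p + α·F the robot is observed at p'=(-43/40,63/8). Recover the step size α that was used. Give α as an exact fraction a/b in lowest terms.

F_att = 1/2·(g−p) = 1/2·(-3,4) = (-1.5000,2.0000)
o1: d²=4 ≤ ρ²=33; F_rep = 36·(0,-2)/4² = (0.0000,-4.5000)
F = F_att + ΣF_rep = (-1.5000,-2.5000)
Δp = p'−p = (-0.0750,-0.1250); α = Δx/Fx = (-3/40) / (-3/2) = 1/20
check: Δy/Fy = (-1/8) / (-5/2) = 1/20 ✓

α = 1/20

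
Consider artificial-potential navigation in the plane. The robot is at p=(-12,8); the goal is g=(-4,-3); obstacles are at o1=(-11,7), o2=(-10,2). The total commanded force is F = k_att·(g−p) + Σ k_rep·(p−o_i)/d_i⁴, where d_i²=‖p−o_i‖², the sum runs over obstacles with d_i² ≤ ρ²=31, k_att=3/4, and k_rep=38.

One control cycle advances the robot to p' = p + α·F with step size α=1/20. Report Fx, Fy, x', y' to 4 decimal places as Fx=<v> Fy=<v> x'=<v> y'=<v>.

Fx=-3.5000 Fy=1.2500 x'=-12.1750 y'=8.0625

F_att = 3/4·(g−p) = 3/4·(8,-11) = (6.0000,-8.2500)
o1: d²=2 ≤ ρ²=31; F_rep = 38·(-1,1)/2² = (-9.5000,9.5000)
o2: d²=40 > ρ²=31 → inactive
F = F_att + ΣF_rep = (-3.5000,1.2500)
p' = p + 1/20·F = (-12.1750,8.0625)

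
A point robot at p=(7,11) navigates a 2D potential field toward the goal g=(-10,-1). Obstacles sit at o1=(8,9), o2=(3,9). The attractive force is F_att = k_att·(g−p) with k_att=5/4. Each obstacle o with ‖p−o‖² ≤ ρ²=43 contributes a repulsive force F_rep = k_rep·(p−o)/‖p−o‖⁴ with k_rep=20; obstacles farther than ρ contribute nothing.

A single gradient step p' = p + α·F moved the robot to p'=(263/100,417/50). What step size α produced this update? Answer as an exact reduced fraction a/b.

α = 1/5

F_att = 5/4·(g−p) = 5/4·(-17,-12) = (-21.2500,-15.0000)
o1: d²=5 ≤ ρ²=43; F_rep = 20·(-1,2)/5² = (-0.8000,1.6000)
o2: d²=20 ≤ ρ²=43; F_rep = 20·(4,2)/20² = (0.2000,0.1000)
F = F_att + ΣF_rep = (-21.8500,-13.3000)
Δp = p'−p = (-4.3700,-2.6600); α = Δx/Fx = (-437/100) / (-437/20) = 1/5
check: Δy/Fy = (-133/50) / (-133/10) = 1/5 ✓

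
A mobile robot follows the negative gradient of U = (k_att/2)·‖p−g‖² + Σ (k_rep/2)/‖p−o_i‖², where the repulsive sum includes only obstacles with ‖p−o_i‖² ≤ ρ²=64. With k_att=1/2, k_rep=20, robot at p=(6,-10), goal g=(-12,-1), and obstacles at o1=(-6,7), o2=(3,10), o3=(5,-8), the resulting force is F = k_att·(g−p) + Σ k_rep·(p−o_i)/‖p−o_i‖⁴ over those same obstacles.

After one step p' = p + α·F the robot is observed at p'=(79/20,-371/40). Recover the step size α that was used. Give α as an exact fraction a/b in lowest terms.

α = 1/4

F_att = 1/2·(g−p) = 1/2·(-18,9) = (-9.0000,4.5000)
o1: d²=433 > ρ²=64 → inactive
o2: d²=409 > ρ²=64 → inactive
o3: d²=5 ≤ ρ²=64; F_rep = 20·(1,-2)/5² = (0.8000,-1.6000)
F = F_att + ΣF_rep = (-8.2000,2.9000)
Δp = p'−p = (-2.0500,0.7250); α = Δx/Fx = (-41/20) / (-41/5) = 1/4
check: Δy/Fy = (29/40) / (29/10) = 1/4 ✓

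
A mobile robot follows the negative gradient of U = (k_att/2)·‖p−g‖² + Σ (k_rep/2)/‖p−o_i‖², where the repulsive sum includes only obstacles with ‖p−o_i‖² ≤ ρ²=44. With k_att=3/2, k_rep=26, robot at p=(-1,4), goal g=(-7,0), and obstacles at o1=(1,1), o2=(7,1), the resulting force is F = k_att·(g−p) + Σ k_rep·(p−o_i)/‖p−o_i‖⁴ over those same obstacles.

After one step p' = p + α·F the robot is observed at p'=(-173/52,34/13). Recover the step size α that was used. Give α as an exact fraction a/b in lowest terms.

α = 1/4

F_att = 3/2·(g−p) = 3/2·(-6,-4) = (-9.0000,-6.0000)
o1: d²=13 ≤ ρ²=44; F_rep = 26·(-2,3)/13² = (-0.3077,0.4615)
o2: d²=73 > ρ²=44 → inactive
F = F_att + ΣF_rep = (-9.3077,-5.5385)
Δp = p'−p = (-2.3269,-1.3846); α = Δx/Fx = (-121/52) / (-121/13) = 1/4
check: Δy/Fy = (-18/13) / (-72/13) = 1/4 ✓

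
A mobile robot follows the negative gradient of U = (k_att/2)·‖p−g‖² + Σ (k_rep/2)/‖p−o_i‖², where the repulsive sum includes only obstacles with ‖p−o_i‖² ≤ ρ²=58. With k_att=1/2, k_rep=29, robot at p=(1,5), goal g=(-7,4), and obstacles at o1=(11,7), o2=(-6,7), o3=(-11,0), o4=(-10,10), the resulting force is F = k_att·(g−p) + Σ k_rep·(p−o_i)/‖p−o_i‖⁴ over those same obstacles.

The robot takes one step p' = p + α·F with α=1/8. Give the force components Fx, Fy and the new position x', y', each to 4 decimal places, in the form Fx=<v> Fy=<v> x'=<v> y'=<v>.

F_att = 1/2·(g−p) = 1/2·(-8,-1) = (-4.0000,-0.5000)
o1: d²=104 > ρ²=58 → inactive
o2: d²=53 ≤ ρ²=58; F_rep = 29·(7,-2)/53² = (0.0723,-0.0206)
o3: d²=169 > ρ²=58 → inactive
o4: d²=146 > ρ²=58 → inactive
F = F_att + ΣF_rep = (-3.9277,-0.5206)
p' = p + 1/8·F = (0.5090,4.9349)

Fx=-3.9277 Fy=-0.5206 x'=0.5090 y'=4.9349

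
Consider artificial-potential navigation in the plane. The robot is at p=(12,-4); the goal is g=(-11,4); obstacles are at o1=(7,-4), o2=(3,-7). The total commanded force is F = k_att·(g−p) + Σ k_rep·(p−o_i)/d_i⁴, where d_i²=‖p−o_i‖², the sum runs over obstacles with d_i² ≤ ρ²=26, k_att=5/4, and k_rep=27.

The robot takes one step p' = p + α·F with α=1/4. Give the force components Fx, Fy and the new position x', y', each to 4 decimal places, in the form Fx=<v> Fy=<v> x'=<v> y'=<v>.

F_att = 5/4·(g−p) = 5/4·(-23,8) = (-28.7500,10.0000)
o1: d²=25 ≤ ρ²=26; F_rep = 27·(5,0)/25² = (0.2160,0.0000)
o2: d²=90 > ρ²=26 → inactive
F = F_att + ΣF_rep = (-28.5340,10.0000)
p' = p + 1/4·F = (4.8665,-1.5000)

Fx=-28.5340 Fy=10.0000 x'=4.8665 y'=-1.5000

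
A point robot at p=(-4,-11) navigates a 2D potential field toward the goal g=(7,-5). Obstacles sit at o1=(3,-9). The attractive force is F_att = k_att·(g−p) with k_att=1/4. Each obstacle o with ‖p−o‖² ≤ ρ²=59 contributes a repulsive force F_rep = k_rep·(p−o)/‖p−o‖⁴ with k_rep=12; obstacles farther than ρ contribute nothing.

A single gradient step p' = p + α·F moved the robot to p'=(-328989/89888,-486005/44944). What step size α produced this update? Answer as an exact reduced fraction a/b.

F_att = 1/4·(g−p) = 1/4·(11,6) = (2.7500,1.5000)
o1: d²=53 ≤ ρ²=59; F_rep = 12·(-7,-2)/53² = (-0.0299,-0.0085)
F = F_att + ΣF_rep = (2.7201,1.4915)
Δp = p'−p = (0.3400,0.1864); α = Δx/Fx = (30563/89888) / (30563/11236) = 1/8
check: Δy/Fy = (8379/44944) / (8379/5618) = 1/8 ✓

α = 1/8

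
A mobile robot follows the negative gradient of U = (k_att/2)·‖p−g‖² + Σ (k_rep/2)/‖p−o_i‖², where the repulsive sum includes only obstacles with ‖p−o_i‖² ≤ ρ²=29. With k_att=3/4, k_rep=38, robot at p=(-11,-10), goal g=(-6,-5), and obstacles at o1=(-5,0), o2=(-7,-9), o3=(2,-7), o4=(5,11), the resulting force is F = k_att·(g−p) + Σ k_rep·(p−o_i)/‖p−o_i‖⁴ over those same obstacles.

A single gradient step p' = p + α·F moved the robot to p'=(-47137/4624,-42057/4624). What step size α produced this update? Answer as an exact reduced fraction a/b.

α = 1/4

F_att = 3/4·(g−p) = 3/4·(5,5) = (3.7500,3.7500)
o1: d²=136 > ρ²=29 → inactive
o2: d²=17 ≤ ρ²=29; F_rep = 38·(-4,-1)/17² = (-0.5260,-0.1315)
o3: d²=178 > ρ²=29 → inactive
o4: d²=697 > ρ²=29 → inactive
F = F_att + ΣF_rep = (3.2240,3.6185)
Δp = p'−p = (0.8060,0.9046); α = Δx/Fx = (3727/4624) / (3727/1156) = 1/4
check: Δy/Fy = (4183/4624) / (4183/1156) = 1/4 ✓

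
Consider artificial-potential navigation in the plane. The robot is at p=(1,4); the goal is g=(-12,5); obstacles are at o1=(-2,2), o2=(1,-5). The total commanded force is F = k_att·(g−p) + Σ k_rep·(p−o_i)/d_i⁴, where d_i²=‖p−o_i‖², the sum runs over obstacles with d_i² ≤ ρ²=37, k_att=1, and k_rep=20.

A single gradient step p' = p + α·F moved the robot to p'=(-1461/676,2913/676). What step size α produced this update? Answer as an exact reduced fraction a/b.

F_att = 1·(g−p) = 1·(-13,1) = (-13.0000,1.0000)
o1: d²=13 ≤ ρ²=37; F_rep = 20·(3,2)/13² = (0.3550,0.2367)
o2: d²=81 > ρ²=37 → inactive
F = F_att + ΣF_rep = (-12.6450,1.2367)
Δp = p'−p = (-3.1612,0.3092); α = Δx/Fx = (-2137/676) / (-2137/169) = 1/4
check: Δy/Fy = (209/676) / (209/169) = 1/4 ✓

α = 1/4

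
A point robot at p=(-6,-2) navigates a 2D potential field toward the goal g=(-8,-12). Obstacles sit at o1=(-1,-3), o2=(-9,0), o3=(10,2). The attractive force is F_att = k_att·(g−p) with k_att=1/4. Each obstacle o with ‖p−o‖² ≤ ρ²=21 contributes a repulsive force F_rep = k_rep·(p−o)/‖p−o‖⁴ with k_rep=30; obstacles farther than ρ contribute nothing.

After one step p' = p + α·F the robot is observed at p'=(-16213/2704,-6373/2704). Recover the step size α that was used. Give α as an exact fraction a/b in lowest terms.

α = 1/8

F_att = 1/4·(g−p) = 1/4·(-2,-10) = (-0.5000,-2.5000)
o1: d²=26 > ρ²=21 → inactive
o2: d²=13 ≤ ρ²=21; F_rep = 30·(3,-2)/13² = (0.5325,-0.3550)
o3: d²=272 > ρ²=21 → inactive
F = F_att + ΣF_rep = (0.0325,-2.8550)
Δp = p'−p = (0.0041,-0.3569); α = Δx/Fx = (11/2704) / (11/338) = 1/8
check: Δy/Fy = (-965/2704) / (-965/338) = 1/8 ✓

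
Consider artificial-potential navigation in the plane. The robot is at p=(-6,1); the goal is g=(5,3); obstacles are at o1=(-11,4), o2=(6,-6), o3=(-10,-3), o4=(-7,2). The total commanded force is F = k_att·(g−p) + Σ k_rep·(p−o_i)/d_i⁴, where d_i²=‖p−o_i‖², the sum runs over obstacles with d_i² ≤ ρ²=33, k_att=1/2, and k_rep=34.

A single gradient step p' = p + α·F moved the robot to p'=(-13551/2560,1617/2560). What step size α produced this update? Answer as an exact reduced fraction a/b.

F_att = 1/2·(g−p) = 1/2·(11,2) = (5.5000,1.0000)
o1: d²=34 > ρ²=33 → inactive
o2: d²=193 > ρ²=33 → inactive
o3: d²=32 ≤ ρ²=33; F_rep = 34·(4,4)/32² = (0.1328,0.1328)
o4: d²=2 ≤ ρ²=33; F_rep = 34·(1,-1)/2² = (8.5000,-8.5000)
F = F_att + ΣF_rep = (14.1328,-7.3672)
Δp = p'−p = (0.7066,-0.3684); α = Δx/Fx = (1809/2560) / (1809/128) = 1/20
check: Δy/Fy = (-943/2560) / (-943/128) = 1/20 ✓

α = 1/20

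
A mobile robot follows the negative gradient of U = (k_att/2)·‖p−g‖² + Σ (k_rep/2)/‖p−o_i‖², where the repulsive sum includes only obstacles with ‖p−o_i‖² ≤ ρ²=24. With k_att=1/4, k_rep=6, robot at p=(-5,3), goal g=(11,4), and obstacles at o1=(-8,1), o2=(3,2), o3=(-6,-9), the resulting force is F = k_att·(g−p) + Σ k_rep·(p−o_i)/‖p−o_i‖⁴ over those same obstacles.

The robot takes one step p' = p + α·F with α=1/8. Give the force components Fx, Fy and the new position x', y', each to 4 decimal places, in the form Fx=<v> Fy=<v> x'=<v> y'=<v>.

Fx=4.1065 Fy=0.3210 x'=-4.4867 y'=3.0401

F_att = 1/4·(g−p) = 1/4·(16,1) = (4.0000,0.2500)
o1: d²=13 ≤ ρ²=24; F_rep = 6·(3,2)/13² = (0.1065,0.0710)
o2: d²=65 > ρ²=24 → inactive
o3: d²=145 > ρ²=24 → inactive
F = F_att + ΣF_rep = (4.1065,0.3210)
p' = p + 1/8·F = (-4.4867,3.0401)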